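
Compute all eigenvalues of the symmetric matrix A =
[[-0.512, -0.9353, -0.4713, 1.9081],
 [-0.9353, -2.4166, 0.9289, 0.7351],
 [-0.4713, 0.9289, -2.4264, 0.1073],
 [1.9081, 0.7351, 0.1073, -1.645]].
sigma(A) ≈ {-4, -3, -1, 1}

A is real symmetric, so its spectrum consists of real eigenvalues. Expanding the characteristic polynomial of the displayed matrix gives
  det(λ I - A) = p(λ) = λ^4 + (7)λ^3 + (11)λ^2 + (-7)λ + (-12).
Solving p(λ) = 0 yields eigenvalues ≈ -4, -3, -1, 1. (A is shown rounded to 4 decimals, so these recover the underlying integer eigenvalues to within that precision.)
Verification: the trace of A = -7 equals the sum of eigenvalues -7, and det(A) ≈ -12.0004 matches the eigenvalue product -12.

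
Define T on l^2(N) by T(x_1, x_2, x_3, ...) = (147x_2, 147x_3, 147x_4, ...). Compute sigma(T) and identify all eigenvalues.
sigma(T) = closed disk {z in C : |z| ≤ 147}; sigma_p(T) = open disk {z in C : |z| < 147}

Note T = 147·V where V is the unit left shift (V x)_k = x_{k+1}; so sigma(T) = 147·sigma(V) and ||T|| = 147||V||. ||T x||^2 = 21609sum_{k≥2} |x_k|^2 ≤ 21609||x||^2, with equality on {x : x_1 = 0}, so ||T|| = 147. For any lambda with |lambda| < 147, set r = lambda/147 (|r| < 1); the vector x = (1, r, r^2, ...) is in l^2 and satisfies T x = 147(r, r^2, ...) = lambda x, so lambda is an eigenvalue. On the boundary |lambda| = 147 the geometric series diverges, so no l^2 eigenvector exists, but these lambda lie in the approximate point spectrum. Hence sigma(T) is the closed disk of radius 147 and sigma_p(T) is the open disk.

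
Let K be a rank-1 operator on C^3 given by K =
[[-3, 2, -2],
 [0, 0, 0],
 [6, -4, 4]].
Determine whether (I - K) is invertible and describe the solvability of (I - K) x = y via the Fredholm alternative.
(I - K) is singular (det(I - K) = 0, i.e. 1 ∈ sigma(K)). (I - K) x = y is solvable iff y ⊥ ker((I - K)^*) = span{(-3, 2, -2)}, i.e. iff -3y_1 + 2y_2 - 2y_3 = 0. When solvable, the solutions are x = y + c·(1, 0, -2), c arbitrary (ker(I - K) = span{(1, 0, -2)}, dimension 1).

K has rank 1, so it is an outer product K = u v^T: every row of K is a multiple of one row vector. Reading off the entries, u = (1, 0, -2) and v = (-3, 2, -2) (row i of K equals u_i·v^T). A rank-one matrix u v^T satisfies K u = u (v·u) and kills the (2)-dimensional subspace v^⊥, so its characteristic polynomial is lambda^2 (lambda - v·u) with v·u = tr K = 1. Hence the eigenvalues of I - K are 1 (multiplicity 2) and 1 - (1) = 0, so det(I - K) = 0. (Direct check: I - K =
[[4, -2, 2],
 [0, 1, 0],
 [-6, 4, -3]]
has determinant 0.) So 1 is an eigenvalue of K and (I - K) is not invertible. The finite-dimensional Fredholm alternative says: either (I - K) is invertible, or ker(I - K) ≠ {0} and then range(I - K) = ker((I - K)^*)^⊥, with dim ker(I - K) = dim ker((I - K)^*). We are in the second case, so we need both kernels. Kernel of I - K: (I - K) u = u - u (v·u) = u - u = 0, so ker(I - K) = span{u} = span{(1, 0, -2)} (it is exactly 1-dimensional because rank(I - K) = 2). Kernel of the adjoint: K is real, so (I - K)^* = I - K^T = I - v u^T, and (I - v u^T) v = v - v (u·v) = 0; hence ker((I - K)^*) = span{v} = span{(-3, 2, -2)}. Therefore (I - K) x = y is solvable iff <y, v> = 0, i.e. iff -3y_1 + 2y_2 - 2y_3 = 0. When this holds, K y = u (v·y) = 0, so (I - K) y = y and x = y is a particular solution; the full solution set is the line x = y + c·u = y + c·(1, 0, -2), c ∈ C.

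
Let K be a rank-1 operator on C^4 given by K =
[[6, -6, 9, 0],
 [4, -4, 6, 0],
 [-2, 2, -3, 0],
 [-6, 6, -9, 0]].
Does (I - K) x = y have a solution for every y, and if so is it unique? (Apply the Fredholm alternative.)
(I - K) is invertible (det(I - K) = 2 ≠ 0), so for every y in C^4 the equation (I - K) x = y has a unique solution.

K has rank 1, so it is an outer product K = u v^T: every row of K is a multiple of one row vector. Reading off the entries, u = (3, 2, -1, -3) and v = (2, -2, 3, 0) (row i of K equals u_i·v^T). A rank-one matrix u v^T satisfies K u = u (v·u) and kills the (3)-dimensional subspace v^⊥, so its characteristic polynomial is lambda^3 (lambda - v·u) with v·u = tr K = -1. Hence the eigenvalues of I - K are 1 (multiplicity 3) and 1 - (-1) = 2, so det(I - K) = 2. (Direct check: I - K =
[[-5, 6, -9, 0],
 [-4, 5, -6, 0],
 [2, -2, 4, 0],
 [6, -6, 9, 1]]
has determinant 2.) The finite-dimensional Fredholm alternative says: either (I - K) is invertible, or ker(I - K) ≠ {0} and then range(I - K) = ker((I - K)^*)^⊥, with dim ker(I - K) = dim ker((I - K)^*). Since det(I - K) ≠ 0, 1 is not an eigenvalue of K and ker(I - K) = {0}, so we are in the first case: for every y there is a unique x = (I - K)^(-1) y. Explicitly, by the Sherman–Morrison formula, (I - u v^T)^(-1) = I + u v^T/(1 - v·u), i.e. (I - K)^(-1) = I + K/(2).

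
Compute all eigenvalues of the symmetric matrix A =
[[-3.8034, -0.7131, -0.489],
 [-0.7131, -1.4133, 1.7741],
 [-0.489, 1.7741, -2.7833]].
sigma(A) ≈ {-4, 0} (-4 with multiplicity 2)

A is real symmetric, so its spectrum consists of real eigenvalues. Expanding the characteristic polynomial of the displayed matrix gives
  det(λ I - A) = p(λ) = λ^3 + (8)λ^2 + (16)λ + (0).
Solving p(λ) = 0 yields eigenvalues ≈ -4, -4, 0. (A is shown rounded to 4 decimals, so these recover the underlying integer eigenvalues to within that precision.)
Verification: the trace of A = -8 equals the sum of eigenvalues -8, and det(A) ≈ 0.0003 matches the eigenvalue product 0.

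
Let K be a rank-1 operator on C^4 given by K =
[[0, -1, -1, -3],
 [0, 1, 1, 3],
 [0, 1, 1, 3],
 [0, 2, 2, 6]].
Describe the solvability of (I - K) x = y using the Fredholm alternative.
(I - K) is invertible (det(I - K) = -7 ≠ 0), so for every y in C^4 the equation (I - K) x = y has a unique solution.

K has rank 1, so it is an outer product K = u v^T: every row of K is a multiple of one row vector. Reading off the entries, u = (-1, 1, 1, 2) and v = (0, 1, 1, 3) (row i of K equals u_i·v^T). A rank-one matrix u v^T satisfies K u = u (v·u) and kills the (3)-dimensional subspace v^⊥, so its characteristic polynomial is lambda^3 (lambda - v·u) with v·u = tr K = 8. Hence the eigenvalues of I - K are 1 (multiplicity 3) and 1 - (8) = -7, so det(I - K) = -7. (Direct check: I - K =
[[1, 1, 1, 3],
 [0, 0, -1, -3],
 [0, -1, 0, -3],
 [0, -2, -2, -5]]
has determinant -7.) The finite-dimensional Fredholm alternative says: either (I - K) is invertible, or ker(I - K) ≠ {0} and then range(I - K) = ker((I - K)^*)^⊥, with dim ker(I - K) = dim ker((I - K)^*). Since det(I - K) ≠ 0, 1 is not an eigenvalue of K and ker(I - K) = {0}, so we are in the first case: for every y there is a unique x = (I - K)^(-1) y. Explicitly, by the Sherman–Morrison formula, (I - u v^T)^(-1) = I + u v^T/(1 - v·u), i.e. (I - K)^(-1) = I + K/(-7).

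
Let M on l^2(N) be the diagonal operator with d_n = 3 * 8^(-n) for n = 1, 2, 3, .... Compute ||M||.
||M|| = 3/8 (attained at n = 1)

For M diagonal, ||M|| = sup_n |d_n|. The sequence d_n = 3 * 8^(-n) is positive and strictly decreasing (ratio 8^(-1) < 1), so the supremum is d_1 = 3/8. Hence ||M|| = 3/8.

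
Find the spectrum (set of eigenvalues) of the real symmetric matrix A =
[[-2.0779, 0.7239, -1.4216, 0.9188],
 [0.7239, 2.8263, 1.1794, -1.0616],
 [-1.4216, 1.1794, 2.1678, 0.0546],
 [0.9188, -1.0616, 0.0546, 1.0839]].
sigma(A) ≈ {-3, 1, 2, 4}

A is real symmetric, so its spectrum consists of real eigenvalues. Expanding the characteristic polynomial of the displayed matrix gives
  det(λ I - A) = p(λ) = λ^4 + (-4)λ^3 + (-7)λ^2 + (34)λ + (-24).
Solving p(λ) = 0 yields eigenvalues ≈ -3, 1, 2, 4. (A is shown rounded to 4 decimals, so these recover the underlying integer eigenvalues to within that precision.)
Verification: the trace of A = 4 equals the sum of eigenvalues 4, and det(A) ≈ -24.0006 matches the eigenvalue product -24.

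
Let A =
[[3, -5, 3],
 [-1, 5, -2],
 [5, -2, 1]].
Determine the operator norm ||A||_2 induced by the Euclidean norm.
||A||_2 ≈ 9.4339 (= sqrt(largest eigenvalue of A^T A))

||A||_2 = sigma_max(A) = sqrt(lambda_max(A^T A)). Form the symmetric matrix M = A^T A =
[[35, -30, 16],
 [-30, 54, -27],
 [16, -27, 14]].
Its characteristic polynomial (trace, sum of principal 2x2 minors, determinant of M give the coefficients) is
  p(λ) = det(λ I - M) = λ^3 - 103λ^2 + 1251λ - 441.
No integer candidate from the rational root theorem (±divisors of 441) is a root, so the roots are irrational. The cubic discriminant is Δ = 7861844304 > 0, so there are three distinct real roots. p(0) = -441 and p(1) = 708 have opposite signs, so a root lies in (0, 1); Newton's method refines it to λ ≈ 0.3633. p(13) = 612 and p(14) = -371 have opposite signs, so a root lies in (13, 14); Newton's method refines it to λ ≈ 13.6372. p(88) = -6513 and p(89) = 4 have opposite signs, so a root lies in (88, 89); Newton's method refines it to λ ≈ 88.9994. Check (Vieta): the three roots sum to 103, matching tr M = 103.
So the eigenvalues of A^T A are ≈ 0.3633, 13.6372, 88.9994 (all ≥ 0, as they must be for A^T A). The largest is λ_max ≈ 88.9994, hence ||A||_2 = sqrt(λ_max) ≈ 9.4339.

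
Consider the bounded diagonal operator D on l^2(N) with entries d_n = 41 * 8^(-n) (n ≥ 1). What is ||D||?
||D|| = 41/8 (attained at n = 1)

For D diagonal, ||D|| = sup_n |d_n|. The sequence d_n = 41 * 8^(-n) is positive and strictly decreasing (ratio 8^(-1) < 1), so the supremum is d_1 = 41/8. Hence ||D|| = 41/8.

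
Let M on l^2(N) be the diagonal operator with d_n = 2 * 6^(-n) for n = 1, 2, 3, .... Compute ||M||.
||M|| = 1/3 (attained at n = 1)

For M diagonal, ||M|| = sup_n |d_n|. The sequence d_n = 2 * 6^(-n) is positive and strictly decreasing (ratio 6^(-1) < 1), so the supremum is d_1 = 2/6 = 1/3. Hence ||M|| = 1/3.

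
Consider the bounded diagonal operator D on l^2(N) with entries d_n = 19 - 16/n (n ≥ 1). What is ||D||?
||D|| = 19

For a diagonal operator on l^2 with entries d_n, ||D|| = sup_n |d_n|. Here d_1 = 3, d_2 = 11, ..., and d_n = 19 - 16/n increases monotonically toward 19. All terms lie in [3, 19), so |d_n| = d_n and the supremum is the limit 19, which is not attained by any individual d_n. Hence ||D|| = 19.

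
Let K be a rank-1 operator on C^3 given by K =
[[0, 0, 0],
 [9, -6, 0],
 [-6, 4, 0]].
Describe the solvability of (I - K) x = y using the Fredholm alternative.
(I - K) is invertible (det(I - K) = 7 ≠ 0), so for every y in C^3 the equation (I - K) x = y has a unique solution.

K has rank 1, so it is an outer product K = u v^T: every row of K is a multiple of one row vector. Reading off the entries, u = (0, -3, 2) and v = (-3, 2, 0) (row i of K equals u_i·v^T). A rank-one matrix u v^T satisfies K u = u (v·u) and kills the (2)-dimensional subspace v^⊥, so its characteristic polynomial is lambda^2 (lambda - v·u) with v·u = tr K = -6. Hence the eigenvalues of I - K are 1 (multiplicity 2) and 1 - (-6) = 7, so det(I - K) = 7. (Direct check: I - K =
[[1, 0, 0],
 [-9, 7, 0],
 [6, -4, 1]]
has determinant 7.) The finite-dimensional Fredholm alternative says: either (I - K) is invertible, or ker(I - K) ≠ {0} and then range(I - K) = ker((I - K)^*)^⊥, with dim ker(I - K) = dim ker((I - K)^*). Since det(I - K) ≠ 0, 1 is not an eigenvalue of K and ker(I - K) = {0}, so we are in the first case: for every y there is a unique x = (I - K)^(-1) y. Explicitly, by the Sherman–Morrison formula, (I - u v^T)^(-1) = I + u v^T/(1 - v·u), i.e. (I - K)^(-1) = I + K/(7).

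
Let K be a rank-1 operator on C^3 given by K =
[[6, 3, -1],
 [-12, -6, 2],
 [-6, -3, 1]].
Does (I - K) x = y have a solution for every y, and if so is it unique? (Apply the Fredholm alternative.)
(I - K) is singular (det(I - K) = 0, i.e. 1 ∈ sigma(K)). (I - K) x = y is solvable iff y ⊥ ker((I - K)^*) = span{(6, 3, -1)}, i.e. iff 6y_1 + 3y_2 - y_3 = 0. When solvable, the solutions are x = y + c·(1, -2, -1), c arbitrary (ker(I - K) = span{(1, -2, -1)}, dimension 1).

K has rank 1, so it is an outer product K = u v^T: every row of K is a multiple of one row vector. Reading off the entries, u = (1, -2, -1) and v = (6, 3, -1) (row i of K equals u_i·v^T). A rank-one matrix u v^T satisfies K u = u (v·u) and kills the (2)-dimensional subspace v^⊥, so its characteristic polynomial is lambda^2 (lambda - v·u) with v·u = tr K = 1. Hence the eigenvalues of I - K are 1 (multiplicity 2) and 1 - (1) = 0, so det(I - K) = 0. (Direct check: I - K =
[[-5, -3, 1],
 [12, 7, -2],
 [6, 3, 0]]
has determinant 0.) So 1 is an eigenvalue of K and (I - K) is not invertible. The finite-dimensional Fredholm alternative says: either (I - K) is invertible, or ker(I - K) ≠ {0} and then range(I - K) = ker((I - K)^*)^⊥, with dim ker(I - K) = dim ker((I - K)^*). We are in the second case, so we need both kernels. Kernel of I - K: (I - K) u = u - u (v·u) = u - u = 0, so ker(I - K) = span{u} = span{(1, -2, -1)} (it is exactly 1-dimensional because rank(I - K) = 2). Kernel of the adjoint: K is real, so (I - K)^* = I - K^T = I - v u^T, and (I - v u^T) v = v - v (u·v) = 0; hence ker((I - K)^*) = span{v} = span{(6, 3, -1)}. Therefore (I - K) x = y is solvable iff <y, v> = 0, i.e. iff 6y_1 + 3y_2 - y_3 = 0. When this holds, K y = u (v·y) = 0, so (I - K) y = y and x = y is a particular solution; the full solution set is the line x = y + c·u = y + c·(1, -2, -1), c ∈ C.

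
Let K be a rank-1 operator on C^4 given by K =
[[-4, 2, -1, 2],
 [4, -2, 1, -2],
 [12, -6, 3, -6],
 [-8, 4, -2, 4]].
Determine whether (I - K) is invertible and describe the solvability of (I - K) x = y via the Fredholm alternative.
(I - K) is singular (det(I - K) = 0, i.e. 1 ∈ sigma(K)). (I - K) x = y is solvable iff y ⊥ ker((I - K)^*) = span{(-4, 2, -1, 2)}, i.e. iff -4y_1 + 2y_2 - y_3 + 2y_4 = 0. When solvable, the solutions are x = y + c·(1, -1, -3, 2), c arbitrary (ker(I - K) = span{(1, -1, -3, 2)}, dimension 1).

K has rank 1, so it is an outer product K = u v^T: every row of K is a multiple of one row vector. Reading off the entries, u = (1, -1, -3, 2) and v = (-4, 2, -1, 2) (row i of K equals u_i·v^T). A rank-one matrix u v^T satisfies K u = u (v·u) and kills the (3)-dimensional subspace v^⊥, so its characteristic polynomial is lambda^3 (lambda - v·u) with v·u = tr K = 1. Hence the eigenvalues of I - K are 1 (multiplicity 3) and 1 - (1) = 0, so det(I - K) = 0. (Direct check: I - K =
[[5, -2, 1, -2],
 [-4, 3, -1, 2],
 [-12, 6, -2, 6],
 [8, -4, 2, -3]]
has determinant 0.) So 1 is an eigenvalue of K and (I - K) is not invertible. The finite-dimensional Fredholm alternative says: either (I - K) is invertible, or ker(I - K) ≠ {0} and then range(I - K) = ker((I - K)^*)^⊥, with dim ker(I - K) = dim ker((I - K)^*). We are in the second case, so we need both kernels. Kernel of I - K: (I - K) u = u - u (v·u) = u - u = 0, so ker(I - K) = span{u} = span{(1, -1, -3, 2)} (it is exactly 1-dimensional because rank(I - K) = 3). Kernel of the adjoint: K is real, so (I - K)^* = I - K^T = I - v u^T, and (I - v u^T) v = v - v (u·v) = 0; hence ker((I - K)^*) = span{v} = span{(-4, 2, -1, 2)}. Therefore (I - K) x = y is solvable iff <y, v> = 0, i.e. iff -4y_1 + 2y_2 - y_3 + 2y_4 = 0. When this holds, K y = u (v·y) = 0, so (I - K) y = y and x = y is a particular solution; the full solution set is the line x = y + c·u = y + c·(1, -1, -3, 2), c ∈ C.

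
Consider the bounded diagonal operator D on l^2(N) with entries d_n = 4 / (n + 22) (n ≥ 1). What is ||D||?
||D|| = 4/23 (attained at n = 1)

For D diagonal, ||D|| = sup_n |d_n| = sup_n 4/(n + 22). This is positive and strictly decreasing in n, so the supremum is attained at n = 1: d_1 = 4/(1 + 22) = 4/23. Hence ||D|| = 4/23.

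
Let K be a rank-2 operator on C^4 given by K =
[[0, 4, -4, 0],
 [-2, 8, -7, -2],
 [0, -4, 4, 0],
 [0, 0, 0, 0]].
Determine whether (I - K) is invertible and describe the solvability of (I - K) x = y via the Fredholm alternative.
(I - K) is invertible (det(I - K) = 1 ≠ 0), so for every y in C^4 the equation (I - K) x = y has a unique solution.

K has rank 2 and factors as K = U V^T = u1 v1^T + u2 v2^T with u1 = (-2, -3, 2, 0), v1 = (0, -2, 2, 0), u2 = (0, 1, 0, 0), v2 = (-2, 2, -1, -2) (multiplying out reproduces the displayed K). The nonzero eigenvalues of U V^T coincide with those of the 2 x 2 matrix G = V^T U = [[v1·u1, v1·u2], [v2·u1, v2·u2]] = [[10, -2], [-4, 2]], and by the Sylvester determinant identity det(I_4 - U V^T) = det(I_2 - V^T U) = det([[-9, 2], [4, -1]]) = (-9)(-1) - (2)(4) = 1. (Direct check: I - K =
[[1, -4, 4, 0],
 [2, -7, 7, 2],
 [0, 4, -3, 0],
 [0, 0, 0, 1]]
has determinant 1.) The finite-dimensional Fredholm alternative says: either (I - K) is invertible, or ker(I - K) ≠ {0} and then range(I - K) = ker((I - K)^*)^⊥, with dim ker(I - K) = dim ker((I - K)^*). Since det(I - K) ≠ 0, 1 is not an eigenvalue of K and ker(I - K) = {0}, so we are in the first case: for every y there is a unique x = (I - K)^(-1) y. (Explicitly, by the Woodbury identity, (I - U V^T)^(-1) = I + U (I_2 - G)^(-1) V^T.)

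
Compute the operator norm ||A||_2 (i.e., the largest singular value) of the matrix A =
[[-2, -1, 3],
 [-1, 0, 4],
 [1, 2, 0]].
||A||_2 ≈ 5.4818 (= sqrt(largest eigenvalue of A^T A))

||A||_2 = sigma_max(A) = sqrt(lambda_max(A^T A)). Form the symmetric matrix M = A^T A =
[[6, 4, -10],
 [4, 5, -3],
 [-10, -3, 25]].
Its characteristic polynomial (trace, sum of principal 2x2 minors, determinant of M give the coefficients) is
  p(λ) = det(λ I - M) = λ^3 - 36λ^2 + 180λ - 36.
No integer candidate from the rational root theorem (±divisors of 36) is a root, so the roots are irrational. The cubic discriminant is Δ = 16107984 > 0, so there are three distinct real roots. p(0) = -36 and p(1) = 109 have opposite signs, so a root lies in (0, 1); Newton's method refines it to λ ≈ 0.2087. p(5) = 89 and p(6) = -36 have opposite signs, so a root lies in (5, 6); Newton's method refines it to λ ≈ 5.7415. p(30) = -36 and p(31) = 739 have opposite signs, so a root lies in (30, 31); Newton's method refines it to λ ≈ 30.0498. Check (Vieta): the three roots sum to 36, matching tr M = 36.
So the eigenvalues of A^T A are ≈ 0.2087, 5.7415, 30.0498 (all ≥ 0, as they must be for A^T A). The largest is λ_max ≈ 30.0498, hence ||A||_2 = sqrt(λ_max) ≈ 5.4818.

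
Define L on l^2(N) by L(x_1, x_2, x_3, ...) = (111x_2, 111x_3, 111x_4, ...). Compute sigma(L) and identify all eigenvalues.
sigma(L) = closed disk {z in C : |z| ≤ 111}; sigma_p(L) = open disk {z in C : |z| < 111}

Note L = 111·V where V is the unit left shift (V x)_k = x_{k+1}; so sigma(L) = 111·sigma(V) and ||L|| = 111||V||. ||L x||^2 = 12321sum_{k≥2} |x_k|^2 ≤ 12321||x||^2, with equality on {x : x_1 = 0}, so ||L|| = 111. For any lambda with |lambda| < 111, set r = lambda/111 (|r| < 1); the vector x = (1, r, r^2, ...) is in l^2 and satisfies L x = 111(r, r^2, ...) = lambda x, so lambda is an eigenvalue. On the boundary |lambda| = 111 the geometric series diverges, so no l^2 eigenvector exists, but these lambda lie in the approximate point spectrum. Hence sigma(L) is the closed disk of radius 111 and sigma_p(L) is the open disk.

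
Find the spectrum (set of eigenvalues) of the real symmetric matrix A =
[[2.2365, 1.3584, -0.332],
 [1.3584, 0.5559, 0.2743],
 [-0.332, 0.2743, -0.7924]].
sigma(A) ≈ {-1, 0, 3}

A is real symmetric, so its spectrum consists of real eigenvalues. Expanding the characteristic polynomial of the displayed matrix gives
  det(λ I - A) = p(λ) = λ^3 + (-2)λ^2 + (-3)λ + (0).
Solving p(λ) = 0 yields eigenvalues ≈ -1, 0, 3. (A is shown rounded to 4 decimals, so these recover the underlying integer eigenvalues to within that precision.)
Verification: the trace of A = 2 equals the sum of eigenvalues 2, and det(A) ≈ 0.0000 matches the eigenvalue product 0.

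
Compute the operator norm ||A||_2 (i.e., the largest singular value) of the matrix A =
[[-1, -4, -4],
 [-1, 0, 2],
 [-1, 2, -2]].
||A||_2 ≈ 5.8958 (= sqrt(largest eigenvalue of A^T A))

||A||_2 = sigma_max(A) = sqrt(lambda_max(A^T A)). Form the symmetric matrix M = A^T A =
[[3, 2, 4],
 [2, 20, 12],
 [4, 12, 24]].
Its characteristic polynomial (trace, sum of principal 2x2 minors, determinant of M give the coefficients) is
  p(λ) = det(λ I - M) = λ^3 - 47λ^2 + 448λ - 784.
No integer candidate from the rational root theorem (±divisors of 784) is a root, so the roots are irrational. The cubic discriminant is Δ = 38651200 > 0, so there are three distinct real roots. p(2) = -68 and p(3) = 164 have opposite signs, so a root lies in (2, 3); Newton's method refines it to λ ≈ 2.2601. p(9) = 170 and p(10) = -4 have opposite signs, so a root lies in (9, 10); Newton's method refines it to λ ≈ 9.9791. p(34) = -580 and p(35) = 196 have opposite signs, so a root lies in (34, 35); Newton's method refines it to λ ≈ 34.7607. Check (Vieta): the three roots sum to 47, matching tr M = 47.
So the eigenvalues of A^T A are ≈ 2.2601, 9.9791, 34.7607 (all ≥ 0, as they must be for A^T A). The largest is λ_max ≈ 34.7607, hence ||A||_2 = sqrt(λ_max) ≈ 5.8958.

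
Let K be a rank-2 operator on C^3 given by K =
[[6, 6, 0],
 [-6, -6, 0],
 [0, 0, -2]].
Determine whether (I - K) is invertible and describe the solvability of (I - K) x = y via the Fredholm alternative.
(I - K) is invertible (det(I - K) = 3 ≠ 0), so for every y in C^3 the equation (I - K) x = y has a unique solution.

K has rank 2 and factors as K = U V^T = u1 v1^T + u2 v2^T with u1 = (3, -3, -1), v1 = (0, 0, 2), u2 = (2, -2, 0), v2 = (3, 3, -3) (multiplying out reproduces the displayed K). The nonzero eigenvalues of U V^T coincide with those of the 2 x 2 matrix G = V^T U = [[v1·u1, v1·u2], [v2·u1, v2·u2]] = [[-2, 0], [3, 0]], and by the Sylvester determinant identity det(I_3 - U V^T) = det(I_2 - V^T U) = det([[3, 0], [-3, 1]]) = (3)(1) - (0)(-3) = 3. (Direct check: I - K =
[[-5, -6, 0],
 [6, 7, 0],
 [0, 0, 3]]
has determinant 3.) The finite-dimensional Fredholm alternative says: either (I - K) is invertible, or ker(I - K) ≠ {0} and then range(I - K) = ker((I - K)^*)^⊥, with dim ker(I - K) = dim ker((I - K)^*). Since det(I - K) ≠ 0, 1 is not an eigenvalue of K and ker(I - K) = {0}, so we are in the first case: for every y there is a unique x = (I - K)^(-1) y. (Explicitly, by the Woodbury identity, (I - U V^T)^(-1) = I + U (I_2 - G)^(-1) V^T.)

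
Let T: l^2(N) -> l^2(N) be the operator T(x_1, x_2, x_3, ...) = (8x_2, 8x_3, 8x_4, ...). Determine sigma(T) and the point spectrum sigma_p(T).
sigma(T) = closed disk {z in C : |z| ≤ 8}; sigma_p(T) = open disk {z in C : |z| < 8}

Note T = 8·V where V is the unit left shift (V x)_k = x_{k+1}; so sigma(T) = 8·sigma(V) and ||T|| = 8||V||. ||T x||^2 = 64sum_{k≥2} |x_k|^2 ≤ 64||x||^2, with equality on {x : x_1 = 0}, so ||T|| = 8. For any lambda with |lambda| < 8, set r = lambda/8 (|r| < 1); the vector x = (1, r, r^2, ...) is in l^2 and satisfies T x = 8(r, r^2, ...) = lambda x, so lambda is an eigenvalue. On the boundary |lambda| = 8 the geometric series diverges, so no l^2 eigenvector exists, but these lambda lie in the approximate point spectrum. Hence sigma(T) is the closed disk of radius 8 and sigma_p(T) is the open disk.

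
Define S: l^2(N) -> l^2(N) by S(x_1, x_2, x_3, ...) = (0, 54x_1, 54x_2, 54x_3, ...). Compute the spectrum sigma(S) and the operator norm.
sigma(S) = closed disk {z in C : |z| ≤ 54}; ||S|| = 54

Note S = 54·U where U is the unit right shift (U x)_k = x_{k-1} (with x_0 := 0); so ||S|| = 54||U|| and sigma(S) = 54·sigma(U). ||S x||^2 = sum_{k≥1} |54x_k|^2 = 2916||x||^2, so ||S|| = 54 and sigma(S) ⊂ {|z| ≤ 54}. For any |lambda| < 54, the equation (S - lambda I) x = 0 forces x_1 = 0, then 54x_k = lambda x_{k+1} ⇒ x = 0, so S has no eigenvalues. But (S - lambda I) is not surjective for |lambda| < 54: solving (S - lambda I) x = e_1 would require x_n proportional to (lambda/54)^(-n), which is not in l^2. So every |lambda| < 54 lies in the residual spectrum. The boundary |lambda| = 54 is in the approximate point spectrum (the spectrum is closed). Hence sigma(S) is the closed disk of radius 54.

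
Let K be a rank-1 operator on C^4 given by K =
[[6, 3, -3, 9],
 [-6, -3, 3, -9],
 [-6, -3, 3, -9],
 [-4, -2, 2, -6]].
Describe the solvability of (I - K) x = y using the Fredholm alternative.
(I - K) is invertible (det(I - K) = 1 ≠ 0), so for every y in C^4 the equation (I - K) x = y has a unique solution.

K has rank 1, so it is an outer product K = u v^T: every row of K is a multiple of one row vector. Reading off the entries, u = (3, -3, -3, -2) and v = (2, 1, -1, 3) (row i of K equals u_i·v^T). A rank-one matrix u v^T satisfies K u = u (v·u) and kills the (3)-dimensional subspace v^⊥, so its characteristic polynomial is lambda^3 (lambda - v·u) with v·u = tr K = 0. Hence the eigenvalues of I - K are 1 (multiplicity 3) and 1 - (0) = 1, so det(I - K) = 1. (Direct check: I - K =
[[-5, -3, 3, -9],
 [6, 4, -3, 9],
 [6, 3, -2, 9],
 [4, 2, -2, 7]]
has determinant 1.) The finite-dimensional Fredholm alternative says: either (I - K) is invertible, or ker(I - K) ≠ {0} and then range(I - K) = ker((I - K)^*)^⊥, with dim ker(I - K) = dim ker((I - K)^*). Since det(I - K) ≠ 0, 1 is not an eigenvalue of K and ker(I - K) = {0}, so we are in the first case: for every y there is a unique x = (I - K)^(-1) y. Explicitly, by the Sherman–Morrison formula, (I - u v^T)^(-1) = I + u v^T/(1 - v·u), i.e. (I - K)^(-1) = I + K.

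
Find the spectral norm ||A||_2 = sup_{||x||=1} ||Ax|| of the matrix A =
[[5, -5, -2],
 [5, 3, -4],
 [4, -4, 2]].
||A||_2 ≈ 9.3636 (= sqrt(largest eigenvalue of A^T A))

||A||_2 = sigma_max(A) = sqrt(lambda_max(A^T A)). Form the symmetric matrix M = A^T A =
[[66, -26, -22],
 [-26, 50, -10],
 [-22, -10, 24]].
Its characteristic polynomial (trace, sum of principal 2x2 minors, determinant of M give the coefficients) is
  p(λ) = det(λ I - M) = λ^3 - 140λ^2 + 4824λ - 20736.
No integer candidate from the rational root theorem (±divisors of 20736) is a root, so the roots are irrational. The cubic discriminant is Δ = 19943304192 > 0, so there are three distinct real roots. p(4) = -3616 and p(5) = 9 have opposite signs, so a root lies in (4, 5); Newton's method refines it to λ ≈ 4.9974. p(47) = 555 and p(48) = -1152 have opposite signs, so a root lies in (47, 48); Newton's method refines it to λ ≈ 47.3248. p(87) = -2205 and p(88) = 1088 have opposite signs, so a root lies in (87, 88); Newton's method refines it to λ ≈ 87.6777. Check (Vieta): the three roots sum to 140, matching tr M = 140.
So the eigenvalues of A^T A are ≈ 4.9974, 47.3248, 87.6777 (all ≥ 0, as they must be for A^T A). The largest is λ_max ≈ 87.6777, hence ||A||_2 = sqrt(λ_max) ≈ 9.3636.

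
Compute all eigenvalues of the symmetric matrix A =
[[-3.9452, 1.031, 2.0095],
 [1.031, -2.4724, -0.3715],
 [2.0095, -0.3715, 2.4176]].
sigma(A) ≈ {-5, -2, 3}

A is real symmetric, so its spectrum consists of real eigenvalues. Expanding the characteristic polynomial of the displayed matrix gives
  det(λ I - A) = p(λ) = λ^3 + (4)λ^2 + (-11)λ + (-30).
Solving p(λ) = 0 yields eigenvalues ≈ -5, -2, 3. (A is shown rounded to 4 decimals, so these recover the underlying integer eigenvalues to within that precision.)
Verification: the trace of A = -4 equals the sum of eigenvalues -4, and det(A) ≈ 30.0006 matches the eigenvalue product 30.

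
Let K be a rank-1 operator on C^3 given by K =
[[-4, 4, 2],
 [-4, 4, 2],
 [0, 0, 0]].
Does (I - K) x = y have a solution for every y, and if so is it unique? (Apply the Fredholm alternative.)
(I - K) is invertible (det(I - K) = 1 ≠ 0), so for every y in C^3 the equation (I - K) x = y has a unique solution.

K has rank 1, so it is an outer product K = u v^T: every row of K is a multiple of one row vector. Reading off the entries, u = (-2, -2, 0) and v = (2, -2, -1) (row i of K equals u_i·v^T). A rank-one matrix u v^T satisfies K u = u (v·u) and kills the (2)-dimensional subspace v^⊥, so its characteristic polynomial is lambda^2 (lambda - v·u) with v·u = tr K = 0. Hence the eigenvalues of I - K are 1 (multiplicity 2) and 1 - (0) = 1, so det(I - K) = 1. (Direct check: I - K =
[[5, -4, -2],
 [4, -3, -2],
 [0, 0, 1]]
has determinant 1.) The finite-dimensional Fredholm alternative says: either (I - K) is invertible, or ker(I - K) ≠ {0} and then range(I - K) = ker((I - K)^*)^⊥, with dim ker(I - K) = dim ker((I - K)^*). Since det(I - K) ≠ 0, 1 is not an eigenvalue of K and ker(I - K) = {0}, so we are in the first case: for every y there is a unique x = (I - K)^(-1) y. Explicitly, by the Sherman–Morrison formula, (I - u v^T)^(-1) = I + u v^T/(1 - v·u), i.e. (I - K)^(-1) = I + K.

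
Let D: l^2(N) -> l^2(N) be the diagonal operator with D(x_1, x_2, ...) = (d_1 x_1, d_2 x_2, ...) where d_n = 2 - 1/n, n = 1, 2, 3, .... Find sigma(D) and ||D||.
sigma(D) = {2 - 1/n : n ≥ 1} ∪ {2}; ||D|| = 2

A bounded diagonal operator on l^2 with diagonal entries d_n has spectrum equal to the closure of {d_n : n ≥ 1}: every d_n is an eigenvalue (with eigenvector e_n), so {d_n} ⊂ sigma(D); the spectrum is closed, so its closure is too; and for lambda not in the closure, (D - lambda I) has bounded inverse (the diagonal entries 1/(d_n - lambda) are bounded). For our sequence d_n = 2 - 1/n, n = 1, 2, 3, ...:
  - {d_n} = {2 - 1/n : n ≥ 1}; the only limit point is 2
  - closure = {2 - 1/n : n ≥ 1} ∪ {2}
For the norm: a diagonal operator has ||D|| = sup_n |d_n|. Here d_n = 2 - 1/n increases monotonically from d_1 = 1 toward 2, with all terms in [1, 2); so sup_n |d_n| = 2 (the supremum is the limit, not attained). So ||D|| = 2.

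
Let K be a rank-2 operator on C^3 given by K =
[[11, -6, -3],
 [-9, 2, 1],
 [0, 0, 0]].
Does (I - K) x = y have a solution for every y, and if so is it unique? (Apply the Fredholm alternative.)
(I - K) is invertible (det(I - K) = -44 ≠ 0), so for every y in C^3 the equation (I - K) x = y has a unique solution.

K has rank 2 and factors as K = U V^T = u1 v1^T + u2 v2^T with u1 = (3, -1, 0), v1 = (3, -2, -1), u2 = (1, -3, 0), v2 = (2, 0, 0) (multiplying out reproduces the displayed K). The nonzero eigenvalues of U V^T coincide with those of the 2 x 2 matrix G = V^T U = [[v1·u1, v1·u2], [v2·u1, v2·u2]] = [[11, 9], [6, 2]], and by the Sylvester determinant identity det(I_3 - U V^T) = det(I_2 - V^T U) = det([[-10, -9], [-6, -1]]) = (-10)(-1) - (-9)(-6) = -44. (Direct check: I - K =
[[-10, 6, 3],
 [9, -1, -1],
 [0, 0, 1]]
has determinant -44.) The finite-dimensional Fredholm alternative says: either (I - K) is invertible, or ker(I - K) ≠ {0} and then range(I - K) = ker((I - K)^*)^⊥, with dim ker(I - K) = dim ker((I - K)^*). Since det(I - K) ≠ 0, 1 is not an eigenvalue of K and ker(I - K) = {0}, so we are in the first case: for every y there is a unique x = (I - K)^(-1) y. (Explicitly, by the Woodbury identity, (I - U V^T)^(-1) = I + U (I_2 - G)^(-1) V^T.)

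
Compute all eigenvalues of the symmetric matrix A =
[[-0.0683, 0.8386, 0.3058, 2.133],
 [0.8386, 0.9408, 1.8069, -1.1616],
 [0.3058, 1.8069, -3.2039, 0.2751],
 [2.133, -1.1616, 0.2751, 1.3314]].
sigma(A) ≈ {-4, -2, 2, 3}

A is real symmetric, so its spectrum consists of real eigenvalues. Expanding the characteristic polynomial of the displayed matrix gives
  det(λ I - A) = p(λ) = λ^4 + (1)λ^3 + (-16)λ^2 + (-4)λ + (47.9989).
Solving p(λ) = 0 yields eigenvalues ≈ -4, -2, 2, 3. (A is shown rounded to 4 decimals, so these recover the underlying integer eigenvalues to within that precision.)
Verification: the trace of A = -1 equals the sum of eigenvalues -1, and det(A) ≈ 47.9989 matches the eigenvalue product 48.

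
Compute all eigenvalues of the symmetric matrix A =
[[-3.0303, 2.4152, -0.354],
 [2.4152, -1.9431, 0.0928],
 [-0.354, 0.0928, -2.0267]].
sigma(A) ≈ {-5, -2, 0}

A is real symmetric, so its spectrum consists of real eigenvalues. Expanding the characteristic polynomial of the displayed matrix gives
  det(λ I - A) = p(λ) = λ^3 + (7)λ^2 + (10)λ + (0).
Solving p(λ) = 0 yields eigenvalues ≈ -5, -2, 0. (A is shown rounded to 4 decimals, so these recover the underlying integer eigenvalues to within that precision.)
Verification: the trace of A = -7 equals the sum of eigenvalues -7, and det(A) ≈ -0.0005 matches the eigenvalue product 0.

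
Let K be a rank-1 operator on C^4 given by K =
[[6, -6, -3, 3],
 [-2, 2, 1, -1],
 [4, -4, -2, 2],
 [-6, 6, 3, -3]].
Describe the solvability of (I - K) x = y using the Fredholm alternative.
(I - K) is invertible (det(I - K) = -2 ≠ 0), so for every y in C^4 the equation (I - K) x = y has a unique solution.

K has rank 1, so it is an outer product K = u v^T: every row of K is a multiple of one row vector. Reading off the entries, u = (3, -1, 2, -3) and v = (2, -2, -1, 1) (row i of K equals u_i·v^T). A rank-one matrix u v^T satisfies K u = u (v·u) and kills the (3)-dimensional subspace v^⊥, so its characteristic polynomial is lambda^3 (lambda - v·u) with v·u = tr K = 3. Hence the eigenvalues of I - K are 1 (multiplicity 3) and 1 - (3) = -2, so det(I - K) = -2. (Direct check: I - K =
[[-5, 6, 3, -3],
 [2, -1, -1, 1],
 [-4, 4, 3, -2],
 [6, -6, -3, 4]]
has determinant -2.) The finite-dimensional Fredholm alternative says: either (I - K) is invertible, or ker(I - K) ≠ {0} and then range(I - K) = ker((I - K)^*)^⊥, with dim ker(I - K) = dim ker((I - K)^*). Since det(I - K) ≠ 0, 1 is not an eigenvalue of K and ker(I - K) = {0}, so we are in the first case: for every y there is a unique x = (I - K)^(-1) y. Explicitly, by the Sherman–Morrison formula, (I - u v^T)^(-1) = I + u v^T/(1 - v·u), i.e. (I - K)^(-1) = I + K/(-2).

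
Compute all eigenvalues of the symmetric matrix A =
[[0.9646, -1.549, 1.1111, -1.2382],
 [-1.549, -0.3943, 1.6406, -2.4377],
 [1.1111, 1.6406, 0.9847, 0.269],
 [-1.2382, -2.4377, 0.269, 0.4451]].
sigma(A) ≈ {-4, 1, 2, 3}

A is real symmetric, so its spectrum consists of real eigenvalues. Expanding the characteristic polynomial of the displayed matrix gives
  det(λ I - A) = p(λ) = λ^4 + (-2)λ^3 + (-13)λ^2 + (38.0014)λ + (-24.0017).
Solving p(λ) = 0 yields eigenvalues ≈ -4, 1, 2, 3. (A is shown rounded to 4 decimals, so these recover the underlying integer eigenvalues to within that precision.)
Verification: the trace of A = 2 equals the sum of eigenvalues 2, and det(A) ≈ -24.0017 matches the eigenvalue product -24.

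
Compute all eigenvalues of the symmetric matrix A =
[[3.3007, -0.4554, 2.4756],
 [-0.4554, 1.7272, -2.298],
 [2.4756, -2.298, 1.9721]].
sigma(A) ≈ {-1, 2, 6}

A is real symmetric, so its spectrum consists of real eigenvalues. Expanding the characteristic polynomial of the displayed matrix gives
  det(λ I - A) = p(λ) = λ^3 + (-7)λ^2 + (4)λ + (12).
Solving p(λ) = 0 yields eigenvalues ≈ -1, 2, 6. (A is shown rounded to 4 decimals, so these recover the underlying integer eigenvalues to within that precision.)
Verification: the trace of A = 7 equals the sum of eigenvalues 7, and det(A) ≈ -12.0003 matches the eigenvalue product -12.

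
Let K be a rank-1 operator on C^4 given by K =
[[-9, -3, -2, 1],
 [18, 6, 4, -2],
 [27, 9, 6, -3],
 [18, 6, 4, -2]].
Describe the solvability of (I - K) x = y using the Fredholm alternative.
(I - K) is singular (det(I - K) = 0, i.e. 1 ∈ sigma(K)). (I - K) x = y is solvable iff y ⊥ ker((I - K)^*) = span{(-9, -3, -2, 1)}, i.e. iff -9y_1 - 3y_2 - 2y_3 + y_4 = 0. When solvable, the solutions are x = y + c·(1, -2, -3, -2), c arbitrary (ker(I - K) = span{(1, -2, -3, -2)}, dimension 1).

K has rank 1, so it is an outer product K = u v^T: every row of K is a multiple of one row vector. Reading off the entries, u = (1, -2, -3, -2) and v = (-9, -3, -2, 1) (row i of K equals u_i·v^T). A rank-one matrix u v^T satisfies K u = u (v·u) and kills the (3)-dimensional subspace v^⊥, so its characteristic polynomial is lambda^3 (lambda - v·u) with v·u = tr K = 1. Hence the eigenvalues of I - K are 1 (multiplicity 3) and 1 - (1) = 0, so det(I - K) = 0. (Direct check: I - K =
[[10, 3, 2, -1],
 [-18, -5, -4, 2],
 [-27, -9, -5, 3],
 [-18, -6, -4, 3]]
has determinant 0.) So 1 is an eigenvalue of K and (I - K) is not invertible. The finite-dimensional Fredholm alternative says: either (I - K) is invertible, or ker(I - K) ≠ {0} and then range(I - K) = ker((I - K)^*)^⊥, with dim ker(I - K) = dim ker((I - K)^*). We are in the second case, so we need both kernels. Kernel of I - K: (I - K) u = u - u (v·u) = u - u = 0, so ker(I - K) = span{u} = span{(1, -2, -3, -2)} (it is exactly 1-dimensional because rank(I - K) = 3). Kernel of the adjoint: K is real, so (I - K)^* = I - K^T = I - v u^T, and (I - v u^T) v = v - v (u·v) = 0; hence ker((I - K)^*) = span{v} = span{(-9, -3, -2, 1)}. Therefore (I - K) x = y is solvable iff <y, v> = 0, i.e. iff -9y_1 - 3y_2 - 2y_3 + y_4 = 0. When this holds, K y = u (v·y) = 0, so (I - K) y = y and x = y is a particular solution; the full solution set is the line x = y + c·u = y + c·(1, -2, -3, -2), c ∈ C.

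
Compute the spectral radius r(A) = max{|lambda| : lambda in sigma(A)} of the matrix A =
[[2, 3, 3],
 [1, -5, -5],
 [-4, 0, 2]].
r(A) ≈ 4.1718

The eigenvalues of A are the roots of its characteristic polynomial. With M = A (coefficients from the trace, the sum of principal 2x2 minors, and det A):
  p(λ) = det(λ I - M) = λ^3 + λ^2 - 7λ + 26.
No integer candidate from the rational root theorem (±divisors of 26) is a root, so the roots are irrational. The cubic discriminant is Δ = -20211 < 0, so there is one real root and a complex-conjugate pair. p(-5) = -39 and p(-4) = 6 have opposite signs, so a root lies in (-5, -4); Newton's method refines it to λ ≈ -4.1718. Dividing out (λ - (-4.1718)) leaves approximately λ^2 - 3.1718λ + 6.2323. For λ^2 - 3.1718λ + 6.2323 the discriminant is -14.8687. It is negative, so the remaining roots are the complex-conjugate pair λ ≈ 1.5859 ± 1.928i. Their product equals the constant term, so |λ|^2 ≈ 6.2323 and |λ| ≈ 2.4965.
Thus the eigenvalues (to 4 decimals) are -4.1718 (modulus 4.1718); 1.5859 ± 1.928i (modulus 2.4965). The spectral radius is the largest modulus: r(A) ≈ 4.1718. (Cross-check: r(A) ≤ ||A||_2 ≈ 8.3938; equality holds whenever A is normal, though it can also hold for some non-normal A.)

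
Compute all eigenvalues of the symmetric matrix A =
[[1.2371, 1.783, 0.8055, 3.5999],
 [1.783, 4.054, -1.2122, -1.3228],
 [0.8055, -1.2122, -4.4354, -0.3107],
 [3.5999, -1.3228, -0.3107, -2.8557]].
sigma(A) ≈ {-6, -4, 3, 5}

A is real symmetric, so its spectrum consists of real eigenvalues. Expanding the characteristic polynomial of the displayed matrix gives
  det(λ I - A) = p(λ) = λ^4 + (2)λ^3 + (-41)λ^2 + (-41.9985)λ + (359.9925).
Solving p(λ) = 0 yields eigenvalues ≈ -6, -4, 3, 5. (A is shown rounded to 4 decimals, so these recover the underlying integer eigenvalues to within that precision.)
Verification: the trace of A = -2 equals the sum of eigenvalues -2, and det(A) ≈ 359.9925 matches the eigenvalue product 360.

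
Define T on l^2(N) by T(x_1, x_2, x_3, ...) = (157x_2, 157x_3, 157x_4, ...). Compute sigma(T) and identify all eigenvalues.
sigma(T) = closed disk {z in C : |z| ≤ 157}; sigma_p(T) = open disk {z in C : |z| < 157}

Note T = 157·V where V is the unit left shift (V x)_k = x_{k+1}; so sigma(T) = 157·sigma(V) and ||T|| = 157||V||. ||T x||^2 = 24649sum_{k≥2} |x_k|^2 ≤ 24649||x||^2, with equality on {x : x_1 = 0}, so ||T|| = 157. For any lambda with |lambda| < 157, set r = lambda/157 (|r| < 1); the vector x = (1, r, r^2, ...) is in l^2 and satisfies T x = 157(r, r^2, ...) = lambda x, so lambda is an eigenvalue. On the boundary |lambda| = 157 the geometric series diverges, so no l^2 eigenvector exists, but these lambda lie in the approximate point spectrum. Hence sigma(T) is the closed disk of radius 157 and sigma_p(T) is the open disk.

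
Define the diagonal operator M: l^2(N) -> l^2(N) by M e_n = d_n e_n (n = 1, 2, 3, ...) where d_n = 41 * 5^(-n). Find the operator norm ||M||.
||M|| = 41/5 (attained at n = 1)

For M diagonal, ||M|| = sup_n |d_n|. The sequence d_n = 41 * 5^(-n) is positive and strictly decreasing (ratio 5^(-1) < 1), so the supremum is d_1 = 41/5. Hence ||M|| = 41/5.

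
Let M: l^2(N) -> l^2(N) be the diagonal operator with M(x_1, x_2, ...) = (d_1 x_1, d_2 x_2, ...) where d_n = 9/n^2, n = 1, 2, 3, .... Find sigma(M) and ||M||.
sigma(M) = {9/n^2 : n ≥ 1} ∪ {0}; ||M|| = 9

A bounded diagonal operator on l^2 with diagonal entries d_n has spectrum equal to the closure of {d_n : n ≥ 1}: every d_n is an eigenvalue (with eigenvector e_n), so {d_n} ⊂ sigma(M); the spectrum is closed, so its closure is too; and for lambda not in the closure, (M - lambda I) has bounded inverse (the diagonal entries 1/(d_n - lambda) are bounded). For our sequence d_n = 9/n^2, n = 1, 2, 3, ...:
  - {d_n} = {9/n^2 : n ≥ 1}; the only limit point is 0
  - closure = {9/n^2 : n ≥ 1} ∪ {0}
For the norm: a diagonal operator has ||M|| = sup_n |d_n|. Here d_n = 9/n^2 is positive and decreasing, so sup_n |d_n| = d_1 = 9. So ||M|| = 9.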